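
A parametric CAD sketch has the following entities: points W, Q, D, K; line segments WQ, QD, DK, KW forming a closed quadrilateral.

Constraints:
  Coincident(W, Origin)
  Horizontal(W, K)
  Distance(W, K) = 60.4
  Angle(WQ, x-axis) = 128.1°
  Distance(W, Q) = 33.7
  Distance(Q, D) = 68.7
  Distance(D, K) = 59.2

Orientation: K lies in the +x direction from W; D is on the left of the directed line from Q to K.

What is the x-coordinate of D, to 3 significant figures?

41.3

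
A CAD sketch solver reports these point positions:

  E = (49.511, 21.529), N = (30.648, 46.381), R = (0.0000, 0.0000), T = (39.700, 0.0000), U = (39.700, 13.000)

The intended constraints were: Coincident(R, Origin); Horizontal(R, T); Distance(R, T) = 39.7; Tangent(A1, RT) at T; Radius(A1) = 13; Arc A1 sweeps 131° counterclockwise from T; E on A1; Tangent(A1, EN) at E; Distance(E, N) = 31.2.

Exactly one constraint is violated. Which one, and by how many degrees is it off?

Tangent(A1, EN) at E — off by 3.80°.

R = (0.00, 0.00) ✓; R.y = 0.00, T.y = 0.00 ✓; |RT| = 39.70 ✓; ∠(UT, TR) = 90.00° ✓; |UT| = 13.00 ✓; bearing(U→E) − bearing(U→T) = 131.0° ✓; |UE| = 13.00 ✓; ∠(UE, EN) = 93.80° ✗; |EN| = 31.20 ✓.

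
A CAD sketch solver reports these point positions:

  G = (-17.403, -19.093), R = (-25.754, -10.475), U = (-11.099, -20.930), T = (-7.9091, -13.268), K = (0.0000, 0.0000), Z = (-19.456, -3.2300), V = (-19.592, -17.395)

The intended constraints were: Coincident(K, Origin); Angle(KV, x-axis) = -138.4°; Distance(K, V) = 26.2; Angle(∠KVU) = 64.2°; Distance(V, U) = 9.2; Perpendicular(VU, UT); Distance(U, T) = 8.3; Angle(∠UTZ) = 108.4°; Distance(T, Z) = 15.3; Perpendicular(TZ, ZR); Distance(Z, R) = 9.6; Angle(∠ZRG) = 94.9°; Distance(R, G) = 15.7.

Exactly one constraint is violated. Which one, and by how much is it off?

Distance(R, G) = 15.7 — off by 3.70.

K = (0.00, 0.00) ✓; KV at -138.4° ✓; |KV| = 26.20 ✓; ∠KVU = 64.20° ✓; |VU| = 9.199 ✓; ∠(VU, UT) = 90.00° ✓; |UT| = 8.300 ✓; ∠UTZ = 108.4° ✓; |TZ| = 15.30 ✓; ∠(TZ, ZR) = 90.00° ✓; |ZR| = 9.600 ✓; ∠ZRG = 94.90° ✓; |RG| = 12.00 ✗.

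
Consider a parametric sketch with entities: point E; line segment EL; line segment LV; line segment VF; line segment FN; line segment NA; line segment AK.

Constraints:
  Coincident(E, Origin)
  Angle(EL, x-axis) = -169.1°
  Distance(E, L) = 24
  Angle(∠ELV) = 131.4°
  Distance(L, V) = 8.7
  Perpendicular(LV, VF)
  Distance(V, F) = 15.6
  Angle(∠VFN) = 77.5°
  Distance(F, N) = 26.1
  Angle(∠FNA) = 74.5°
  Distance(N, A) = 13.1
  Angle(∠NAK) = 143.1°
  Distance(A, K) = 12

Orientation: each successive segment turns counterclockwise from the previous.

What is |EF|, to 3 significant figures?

24.7

E is at the origin; EL runs at -169.1° with length 24.0, so L = (-23.6, -4.54). ∠ELV = 131.4° gives LV at -120° from the x-axis; with |LV| = 8.7, V = (-28.0, -12.0). LV is perpendicular to VF, so VF runs at -30.5°; with |VF| = 15.6, F = (-14.5, -20.0). Then |EF| = |F − E| = 24.7.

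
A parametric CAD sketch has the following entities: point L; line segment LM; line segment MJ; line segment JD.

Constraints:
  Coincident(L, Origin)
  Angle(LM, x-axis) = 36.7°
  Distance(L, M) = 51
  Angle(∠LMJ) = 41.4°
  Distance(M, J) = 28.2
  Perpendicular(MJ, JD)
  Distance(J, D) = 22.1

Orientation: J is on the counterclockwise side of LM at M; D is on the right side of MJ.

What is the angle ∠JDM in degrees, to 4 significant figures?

51.91°

L is at the origin; LM runs at 36.7° with length 51.0, so M = 51.0·(cos 36.7°, sin 36.7°) = (40.89, 30.48). ∠LMJ = 41.4°, so MJ runs at 36.7° + (180° − 41.4°) = 175.3° from the x-axis; with |MJ| = 28.2, J = M + 28.2·(cos 175.3°, sin 175.3°) = (12.79, 32.79). MJ ⟂ JD; with |JD| = 22.1 on the right of MJ, D = J + 22.1·(0.08194, 0.9966) = (14.60, 54.82). Then cos ∠JDM = DJ·DM / (|DJ||DM|), giving 51.91°.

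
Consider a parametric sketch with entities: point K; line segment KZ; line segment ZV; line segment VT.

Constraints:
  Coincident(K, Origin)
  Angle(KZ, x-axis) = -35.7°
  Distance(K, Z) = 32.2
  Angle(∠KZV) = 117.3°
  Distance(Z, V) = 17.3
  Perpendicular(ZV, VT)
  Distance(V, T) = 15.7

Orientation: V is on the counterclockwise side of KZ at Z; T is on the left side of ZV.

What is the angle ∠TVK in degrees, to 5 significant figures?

48.259°

∠KZV = 117.3°, so ZV runs at -35.7° + (180° − 117.3°) = 27.000° from the x-axis; with |ZV| = 17.3, V = Z + 17.3·(cos 27.000°, sin 27.000°) = (41.564, -10.936). ZV ⟂ VT; with |VT| = 15.7 on the left of ZV, T = V + 15.7·(-0.45399, 0.89101) = (34.436, 3.0528). Then cos ∠TVK = VT·VK / (|VT||VK|), giving 48.259°.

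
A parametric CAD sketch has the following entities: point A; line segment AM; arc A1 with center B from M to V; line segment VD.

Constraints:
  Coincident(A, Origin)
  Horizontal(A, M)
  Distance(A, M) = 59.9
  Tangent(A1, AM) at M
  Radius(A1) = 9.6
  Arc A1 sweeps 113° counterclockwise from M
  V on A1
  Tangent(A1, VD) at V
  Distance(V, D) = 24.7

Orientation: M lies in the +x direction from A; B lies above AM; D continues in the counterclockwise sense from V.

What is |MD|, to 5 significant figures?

36.097

A is at the origin; A and M share the same y with |AM| = 59.9 and M on the +x side, so M = (59.900, 0.0000). Tangency of A1 to AM means the radius BM is perpendicular to AM, so B = M + (0, 9.6) = (59.900, 9.6000). On A1, M sits at bearing -90° from B; a 113° counterclockwise sweep puts V at bearing 23°, so V = B + 9.6·(cos 23°, sin 23°) = (68.737, 13.351). A1 meets VD tangentially, so BV is at right angles to VD, so VD runs along (−sin 23°, cos 23°); with |VD| = 24.7, D = (59.086, 36.087). Then |MD| = |D − M| = 36.097.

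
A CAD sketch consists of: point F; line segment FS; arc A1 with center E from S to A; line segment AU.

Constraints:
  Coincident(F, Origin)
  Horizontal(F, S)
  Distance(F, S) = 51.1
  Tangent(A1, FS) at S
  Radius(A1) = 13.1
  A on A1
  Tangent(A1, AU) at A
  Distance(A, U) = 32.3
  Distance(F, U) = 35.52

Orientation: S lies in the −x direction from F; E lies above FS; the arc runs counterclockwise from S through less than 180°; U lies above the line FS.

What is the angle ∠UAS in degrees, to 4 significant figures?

155.2°

F is at the origin; F and S share the same y with |FS| = 51.1 and S on the −x side, so S = (-51.10, 0.000). The tangent condition forces ES to be normal to FS, so E = S + (0, 13.1) = (-51.10, 13.10). Since EA ⟂ AU (tangency), |EU| = √(13.1² + 32.3²) = 34.86 regardless of where A sits on A1. So U lies on both circle(F, 35.52) and circle(E, 34.86); the above-FS intersection is U = (-20.20, 29.22). A is the foot of the tangent from U: A = (-41.12, 4.614).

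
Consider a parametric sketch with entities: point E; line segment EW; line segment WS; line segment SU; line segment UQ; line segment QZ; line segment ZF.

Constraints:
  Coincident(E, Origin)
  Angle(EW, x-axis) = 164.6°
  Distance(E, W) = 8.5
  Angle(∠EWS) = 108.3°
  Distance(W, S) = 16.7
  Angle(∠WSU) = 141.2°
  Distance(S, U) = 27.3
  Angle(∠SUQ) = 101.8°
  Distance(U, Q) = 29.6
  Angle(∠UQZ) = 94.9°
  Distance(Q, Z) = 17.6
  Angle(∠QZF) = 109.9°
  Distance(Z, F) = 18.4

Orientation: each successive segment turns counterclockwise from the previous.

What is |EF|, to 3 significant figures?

15.6

∠UQZ = 94.9° gives QZ at 78.4° from the x-axis; with |QZ| = 17.6, Z = (17.9, -25.0). ∠QZF = 109.9° gives ZF at 148° from the x-axis; with |ZF| = 18.4, F = (2.21, -15.4). Then |EF| = |F − E| = 15.6.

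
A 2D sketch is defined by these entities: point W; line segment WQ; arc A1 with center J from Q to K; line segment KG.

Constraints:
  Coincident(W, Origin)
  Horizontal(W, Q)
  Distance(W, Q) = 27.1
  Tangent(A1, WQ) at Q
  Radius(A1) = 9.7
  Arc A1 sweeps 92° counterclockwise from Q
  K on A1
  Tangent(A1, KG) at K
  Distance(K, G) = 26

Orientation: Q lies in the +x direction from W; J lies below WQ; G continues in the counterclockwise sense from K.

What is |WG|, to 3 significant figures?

40.4

W is at the origin; WQ is horizontal with |WQ| = 27.1 and Q on the +x side, so Q = (27.1, 0.00). The tangent condition forces JQ to be normal to WQ, so J = Q + (0, -9.7) = (27.1, -9.70). On A1, Q sits at bearing 90° from J; a 92° counterclockwise sweep puts K at bearing 182°, so K = J + 9.7·(cos 182°, sin 182°) = (17.4, -10.0). Since A1 is tangent to KG there, JK ⟂ KG, so KG runs along (−sin 182°, cos 182°); with |KG| = 26.0, G = (18.3, -36.0). Then |WG| = |G − W| = 40.4.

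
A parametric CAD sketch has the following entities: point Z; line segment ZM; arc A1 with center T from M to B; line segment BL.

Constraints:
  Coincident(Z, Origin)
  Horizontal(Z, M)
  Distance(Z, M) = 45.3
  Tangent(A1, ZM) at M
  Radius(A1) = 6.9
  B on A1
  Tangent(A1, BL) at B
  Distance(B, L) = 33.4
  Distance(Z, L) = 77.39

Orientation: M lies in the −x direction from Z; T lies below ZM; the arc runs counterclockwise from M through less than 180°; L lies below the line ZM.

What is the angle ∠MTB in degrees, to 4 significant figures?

49.61°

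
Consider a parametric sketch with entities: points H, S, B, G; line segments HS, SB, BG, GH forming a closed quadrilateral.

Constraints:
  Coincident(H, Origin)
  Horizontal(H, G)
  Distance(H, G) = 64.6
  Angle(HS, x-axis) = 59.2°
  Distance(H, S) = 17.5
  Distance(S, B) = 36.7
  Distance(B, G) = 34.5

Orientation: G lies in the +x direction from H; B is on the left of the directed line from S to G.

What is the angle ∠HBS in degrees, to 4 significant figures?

12.54°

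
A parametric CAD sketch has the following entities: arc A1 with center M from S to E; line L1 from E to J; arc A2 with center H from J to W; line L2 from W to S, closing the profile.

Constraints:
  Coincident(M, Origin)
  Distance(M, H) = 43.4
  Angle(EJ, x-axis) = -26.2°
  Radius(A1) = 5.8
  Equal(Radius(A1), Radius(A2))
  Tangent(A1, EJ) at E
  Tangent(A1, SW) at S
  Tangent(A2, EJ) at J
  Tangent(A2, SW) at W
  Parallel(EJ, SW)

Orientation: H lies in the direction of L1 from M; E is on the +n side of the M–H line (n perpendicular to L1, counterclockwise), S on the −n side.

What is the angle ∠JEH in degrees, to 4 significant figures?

7.612°

Tangency of A1 to both parallel lines with radius 5.8 puts E and S at M ± 5.8·n: E = (2.561, 5.204), S = (-2.561, -5.204). Equal radii place J and W the same way about H: J = H + 5.8·n = (41.50, -13.96), W = H − 5.8·n = (36.38, -24.37). Then cos ∠JEH = EJ·EH / (|EJ||EH|), giving 7.612°.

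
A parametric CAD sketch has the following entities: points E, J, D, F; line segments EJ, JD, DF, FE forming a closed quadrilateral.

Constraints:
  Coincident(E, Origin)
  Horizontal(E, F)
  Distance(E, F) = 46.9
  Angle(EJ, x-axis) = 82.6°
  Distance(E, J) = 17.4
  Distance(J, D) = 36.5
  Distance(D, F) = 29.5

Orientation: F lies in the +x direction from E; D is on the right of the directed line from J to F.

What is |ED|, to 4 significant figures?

25.26

Checks: |EF| = 46.90 ✓; |EJ| = 17.40 ✓; |JD| = 36.50 ✓; |DF| = 29.50 ✓.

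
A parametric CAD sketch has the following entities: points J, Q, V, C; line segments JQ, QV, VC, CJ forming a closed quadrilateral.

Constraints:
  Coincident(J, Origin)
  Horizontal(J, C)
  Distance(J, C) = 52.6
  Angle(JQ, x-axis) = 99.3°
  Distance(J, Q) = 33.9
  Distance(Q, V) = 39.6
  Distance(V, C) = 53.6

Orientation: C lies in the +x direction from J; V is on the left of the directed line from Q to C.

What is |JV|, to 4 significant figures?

57.97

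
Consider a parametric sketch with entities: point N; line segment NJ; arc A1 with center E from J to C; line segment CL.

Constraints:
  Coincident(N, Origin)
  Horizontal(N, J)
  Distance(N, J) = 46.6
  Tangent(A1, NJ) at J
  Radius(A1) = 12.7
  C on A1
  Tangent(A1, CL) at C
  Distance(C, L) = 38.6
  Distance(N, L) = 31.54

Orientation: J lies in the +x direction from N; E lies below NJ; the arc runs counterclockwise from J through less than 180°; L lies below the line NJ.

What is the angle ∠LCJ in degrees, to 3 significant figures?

158°

Checks: N = (0.00, 0.00) ✓; |EC| = 12.70 ✓; ∠(EC, CL) = 90.00° ✓; |CL| = 38.60 ✓; |NL| = 31.54 ✓.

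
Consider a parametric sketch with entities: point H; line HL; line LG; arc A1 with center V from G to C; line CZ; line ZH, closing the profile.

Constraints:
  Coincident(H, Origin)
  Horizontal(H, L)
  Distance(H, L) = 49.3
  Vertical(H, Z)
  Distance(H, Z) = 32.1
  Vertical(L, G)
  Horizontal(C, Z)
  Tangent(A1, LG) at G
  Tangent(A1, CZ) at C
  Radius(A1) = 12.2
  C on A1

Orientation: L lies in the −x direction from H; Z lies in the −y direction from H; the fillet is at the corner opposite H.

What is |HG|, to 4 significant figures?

53.16

H is at the origin; H and L share the same y with |HL| = 49.3 and L on the −x side, so L = (-49.30, 0.000). H and Z share the same x with |HZ| = 32.1 and Z on the −y side, so Z = (0.000, -32.10). The virtual corner opposite H is at (-49.30, -32.10). Tangency of A1 to LG means the radius VG is perpendicular to LG and A1 meets CZ tangentially, so VC is at right angles to CZ, with radius 12.2, so the center V sits 12.2 in from both sides at V = (-37.10, -19.90). That places the tangent points at G = (-49.30, -19.90) on LG and C = (-37.10, -32.10) on CZ. Then |HG| = |G − H| = 53.16.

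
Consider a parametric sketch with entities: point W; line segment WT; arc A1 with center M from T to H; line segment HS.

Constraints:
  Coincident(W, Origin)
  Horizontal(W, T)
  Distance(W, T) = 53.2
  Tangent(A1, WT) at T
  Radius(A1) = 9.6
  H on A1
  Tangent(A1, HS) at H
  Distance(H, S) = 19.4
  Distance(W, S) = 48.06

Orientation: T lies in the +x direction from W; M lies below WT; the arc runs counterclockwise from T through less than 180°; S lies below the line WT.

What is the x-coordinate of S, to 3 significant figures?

40.0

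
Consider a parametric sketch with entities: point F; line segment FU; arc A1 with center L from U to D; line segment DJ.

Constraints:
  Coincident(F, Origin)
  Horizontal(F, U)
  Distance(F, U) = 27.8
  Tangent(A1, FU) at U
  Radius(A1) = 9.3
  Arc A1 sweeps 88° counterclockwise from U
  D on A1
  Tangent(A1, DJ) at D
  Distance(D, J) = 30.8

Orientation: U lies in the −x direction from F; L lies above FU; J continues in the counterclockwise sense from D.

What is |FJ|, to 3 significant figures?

43.4

F is at the origin; F and U share the same y with |FU| = 27.8 and U on the −x side, so U = (-27.8, 0.00). The tangent condition forces LU to be normal to FU, so L = U + (0, 9.3) = (-27.8, 9.30). On A1, U sits at bearing -90° from L; an 88° counterclockwise sweep puts D at bearing -2°, so D = L + 9.3·(cos -2°, sin -2°) = (-18.5, 8.98). Tangency of A1 to DJ means the radius LD is perpendicular to DJ, so DJ runs along (−sin -2°, cos -2°); with |DJ| = 30.8, J = (-17.4, 39.8). Then |FJ| = |J − F| = 43.4.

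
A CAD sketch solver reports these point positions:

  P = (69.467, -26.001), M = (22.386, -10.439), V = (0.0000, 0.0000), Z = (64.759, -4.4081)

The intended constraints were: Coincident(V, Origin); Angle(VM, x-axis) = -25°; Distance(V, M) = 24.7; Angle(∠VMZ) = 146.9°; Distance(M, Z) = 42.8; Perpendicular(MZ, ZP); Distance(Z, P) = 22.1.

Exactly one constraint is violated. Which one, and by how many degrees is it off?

Perpendicular(MZ, ZP) — off by 4.20°.

V = (0.00, 0.00) ✓; VM at -25.00° ✓; |VM| = 24.70 ✓; ∠VMZ = 146.9° ✓; |MZ| = 42.80 ✓; ∠(MZ, ZP) = 85.80° ✗; |ZP| = 22.10 ✓.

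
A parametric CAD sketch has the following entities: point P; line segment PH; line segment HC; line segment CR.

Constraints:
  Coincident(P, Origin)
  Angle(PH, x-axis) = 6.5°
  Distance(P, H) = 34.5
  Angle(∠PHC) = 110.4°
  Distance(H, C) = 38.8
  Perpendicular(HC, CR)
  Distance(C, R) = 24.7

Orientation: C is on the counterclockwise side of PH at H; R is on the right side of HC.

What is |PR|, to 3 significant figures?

76.4

P is at the origin; PH runs at 6.5° with length 34.5, so H = 34.5·(cos 6.5°, sin 6.5°) = (34.3, 3.91). ∠PHC = 110.4°, so HC runs at 6.5° + (180° − 110.4°) = 76.1° from the x-axis; with |HC| = 38.8, C = H + 38.8·(cos 76.1°, sin 76.1°) = (43.6, 41.6). The perpendicularity gives CR at right angles to HC; with |CR| = 24.7 on the right of HC, R = C + 24.7·(0.971, -0.240) = (67.6, 35.6). Then |PR| = |R − P| = 76.4.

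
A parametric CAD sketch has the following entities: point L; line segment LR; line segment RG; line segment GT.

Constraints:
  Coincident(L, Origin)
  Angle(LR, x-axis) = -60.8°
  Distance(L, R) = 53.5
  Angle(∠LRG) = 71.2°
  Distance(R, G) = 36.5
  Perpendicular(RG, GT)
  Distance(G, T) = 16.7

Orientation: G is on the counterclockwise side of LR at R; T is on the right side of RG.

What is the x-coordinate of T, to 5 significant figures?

62.934

L is at the origin; LR runs at -60.8° with length 53.5, so R = 53.5·(cos -60.8°, sin -60.8°) = (26.100, -46.701). ∠LRG = 71.2°, so RG runs at -60.8° + (180° − 71.2°) = 48.000° from the x-axis; with |RG| = 36.5, G = R + 36.5·(cos 48.000°, sin 48.000°) = (50.524, -19.577). RG is perpendicular to GT; with |GT| = 16.7 on the right of RG, T = G + 16.7·(0.74314, -0.66913) = (62.934, -30.751). So T.x = 62.934.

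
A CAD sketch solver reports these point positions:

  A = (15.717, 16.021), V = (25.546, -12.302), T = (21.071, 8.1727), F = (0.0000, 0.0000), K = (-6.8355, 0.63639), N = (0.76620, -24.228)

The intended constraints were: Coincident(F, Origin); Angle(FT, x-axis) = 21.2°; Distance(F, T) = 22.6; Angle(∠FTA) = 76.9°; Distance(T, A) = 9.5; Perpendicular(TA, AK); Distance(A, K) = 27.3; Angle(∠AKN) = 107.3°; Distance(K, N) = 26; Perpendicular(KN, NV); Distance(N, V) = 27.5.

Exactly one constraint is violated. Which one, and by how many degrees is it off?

Perpendicular(KN, NV) — off by 8.70°.

F = (0.00, 0.00) ✓; FT at 21.20° ✓; |FT| = 22.60 ✓; ∠FTA = 76.90° ✓; |TA| = 9.501 ✓; ∠(TA, AK) = 90.00° ✓; |AK| = 27.30 ✓; ∠AKN = 107.3° ✓; |KN| = 26.00 ✓; ∠(KN, NV) = 98.70° ✗; |NV| = 27.50 ✓.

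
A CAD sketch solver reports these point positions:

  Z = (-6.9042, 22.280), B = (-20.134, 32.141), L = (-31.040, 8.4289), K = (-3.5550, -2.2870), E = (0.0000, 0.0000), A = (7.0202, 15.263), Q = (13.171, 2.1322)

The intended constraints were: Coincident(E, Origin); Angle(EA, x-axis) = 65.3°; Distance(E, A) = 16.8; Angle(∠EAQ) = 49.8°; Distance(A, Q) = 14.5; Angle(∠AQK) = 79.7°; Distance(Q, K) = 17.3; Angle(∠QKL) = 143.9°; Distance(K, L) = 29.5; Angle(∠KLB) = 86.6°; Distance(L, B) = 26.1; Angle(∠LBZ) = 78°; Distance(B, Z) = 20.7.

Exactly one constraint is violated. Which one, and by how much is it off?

Distance(B, Z) = 20.7 — off by 4.20.

E = (0.00, 0.00) ✓; EA at 65.30° ✓; |EA| = 16.80 ✓; ∠EAQ = 49.80° ✓; |AQ| = 14.50 ✓; ∠AQK = 79.70° ✓; |QK| = 17.30 ✓; ∠QKL = 143.9° ✓; |KL| = 29.50 ✓; ∠KLB = 86.60° ✓; |LB| = 26.10 ✓; ∠LBZ = 78.00° ✓; |BZ| = 16.50 ✗.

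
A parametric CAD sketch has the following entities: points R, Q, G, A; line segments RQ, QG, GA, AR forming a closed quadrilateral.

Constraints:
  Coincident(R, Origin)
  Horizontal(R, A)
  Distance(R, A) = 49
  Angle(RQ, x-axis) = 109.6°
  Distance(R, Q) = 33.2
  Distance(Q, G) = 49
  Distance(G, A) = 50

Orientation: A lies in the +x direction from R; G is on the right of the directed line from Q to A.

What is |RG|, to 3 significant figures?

16.1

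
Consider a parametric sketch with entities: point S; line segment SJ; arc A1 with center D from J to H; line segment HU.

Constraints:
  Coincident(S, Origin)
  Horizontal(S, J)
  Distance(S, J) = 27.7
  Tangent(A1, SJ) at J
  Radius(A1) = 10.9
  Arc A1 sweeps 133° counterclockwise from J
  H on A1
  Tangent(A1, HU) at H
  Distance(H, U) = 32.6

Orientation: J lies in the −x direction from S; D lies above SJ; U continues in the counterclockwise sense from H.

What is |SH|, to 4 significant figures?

26.93

S is at the origin; S and J share the same y with |SJ| = 27.7 and J on the −x side, so J = (-27.70, 0.000). A1 meets SJ tangentially, so DJ is at right angles to SJ, so D = J + (0, 10.9) = (-27.70, 10.90). On A1, J sits at bearing -90° from D; a 133° counterclockwise sweep puts H at bearing 43°, so H = D + 10.9·(cos 43°, sin 43°) = (-19.73, 18.33). Then |SH| = |H − S| = 26.93.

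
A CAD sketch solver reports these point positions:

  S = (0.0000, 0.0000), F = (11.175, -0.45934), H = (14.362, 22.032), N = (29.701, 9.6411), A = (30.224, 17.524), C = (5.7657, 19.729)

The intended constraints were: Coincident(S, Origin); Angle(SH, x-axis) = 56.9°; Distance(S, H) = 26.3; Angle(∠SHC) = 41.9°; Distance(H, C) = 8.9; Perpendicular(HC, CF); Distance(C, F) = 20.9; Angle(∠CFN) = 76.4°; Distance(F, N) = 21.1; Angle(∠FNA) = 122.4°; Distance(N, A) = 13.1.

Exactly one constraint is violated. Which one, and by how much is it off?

Distance(N, A) = 13.1 — off by 5.20.

S = (0.00, 0.00) ✓; SH at 56.90° ✓; |SH| = 26.30 ✓; ∠SHC = 41.90° ✓; |HC| = 8.899 ✓; ∠(HC, CF) = 90.00° ✓; |CF| = 20.90 ✓; ∠CFN = 76.40° ✓; |FN| = 21.10 ✓; ∠FNA = 122.4° ✓; |NA| = 7.900 ✗.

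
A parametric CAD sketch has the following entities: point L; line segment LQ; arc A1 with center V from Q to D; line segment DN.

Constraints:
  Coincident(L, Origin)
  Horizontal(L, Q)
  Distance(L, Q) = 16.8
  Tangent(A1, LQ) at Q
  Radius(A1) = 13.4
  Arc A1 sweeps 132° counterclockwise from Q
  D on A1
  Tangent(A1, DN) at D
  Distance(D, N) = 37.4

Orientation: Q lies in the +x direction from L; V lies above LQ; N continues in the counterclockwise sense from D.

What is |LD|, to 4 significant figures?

34.87

L is at the origin; L and Q share the same y with |LQ| = 16.8 and Q on the +x side, so Q = (16.80, 0.000). A1 meets LQ tangentially, so VQ is at right angles to LQ, so V = Q + (0, 13.4) = (16.80, 13.40). On A1, Q sits at bearing -90° from V; a 132° counterclockwise sweep puts D at bearing 42°, so D = V + 13.4·(cos 42°, sin 42°) = (26.76, 22.37). Then |LD| = |D − L| = 34.87.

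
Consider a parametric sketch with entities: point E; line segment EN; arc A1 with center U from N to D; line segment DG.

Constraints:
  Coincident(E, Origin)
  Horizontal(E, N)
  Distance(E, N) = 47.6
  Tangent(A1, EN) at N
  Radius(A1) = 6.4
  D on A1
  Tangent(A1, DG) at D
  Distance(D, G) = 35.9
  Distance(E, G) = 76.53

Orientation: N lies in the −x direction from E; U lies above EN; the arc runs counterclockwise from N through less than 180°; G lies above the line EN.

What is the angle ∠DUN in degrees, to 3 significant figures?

132°

E is at the origin; E and N share the same y with |EN| = 47.6 and N on the −x side, so N = (-47.6, 0.00). Tangency of A1 to EN means the radius UN is perpendicular to EN, so U = N + (0, 6.4) = (-47.6, 6.40). Since UD ⟂ DG (tangency), |UG| = √(6.4² + 35.9²) = 36.5 regardless of where D sits on A1. So G lies on both circle(E, 76.53) and circle(U, 36.5); the above-EN intersection is G = (-66.8, 37.4). D is the foot of the tangent from G: D = (-42.8, 10.7).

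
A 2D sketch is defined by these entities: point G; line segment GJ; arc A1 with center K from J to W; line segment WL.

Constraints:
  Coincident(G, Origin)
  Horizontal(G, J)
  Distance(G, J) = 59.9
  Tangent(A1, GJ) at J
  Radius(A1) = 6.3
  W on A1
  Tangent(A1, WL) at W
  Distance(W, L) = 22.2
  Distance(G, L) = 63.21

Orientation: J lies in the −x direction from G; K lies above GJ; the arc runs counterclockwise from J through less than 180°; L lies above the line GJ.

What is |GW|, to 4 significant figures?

54.10

Checks: |KW| = 6.300 ✓; ∠(KW, WL) = 90.00° ✓; |WL| = 22.20 ✓; |GL| = 63.21 ✓.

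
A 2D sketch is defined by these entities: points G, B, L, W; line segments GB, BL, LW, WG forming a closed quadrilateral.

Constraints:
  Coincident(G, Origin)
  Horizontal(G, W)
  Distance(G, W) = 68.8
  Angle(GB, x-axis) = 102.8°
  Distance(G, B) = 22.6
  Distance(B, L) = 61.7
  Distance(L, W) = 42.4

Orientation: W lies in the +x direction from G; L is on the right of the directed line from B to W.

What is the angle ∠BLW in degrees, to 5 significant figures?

93.600°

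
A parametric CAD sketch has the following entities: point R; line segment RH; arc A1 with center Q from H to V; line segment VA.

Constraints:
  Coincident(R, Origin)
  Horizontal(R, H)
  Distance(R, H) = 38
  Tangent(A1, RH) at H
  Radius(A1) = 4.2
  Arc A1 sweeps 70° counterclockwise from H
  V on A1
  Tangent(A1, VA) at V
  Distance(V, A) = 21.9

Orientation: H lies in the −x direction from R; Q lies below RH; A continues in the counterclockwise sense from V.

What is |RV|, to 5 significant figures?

42.038

R is at the origin; RH is horizontal with |RH| = 38.0 and H on the −x side, so H = (-38.000, 0.0000). Since A1 is tangent to RH there, QH ⟂ RH, so Q = H + (0, -4.2) = (-38.000, -4.2000). On A1, H sits at bearing 90° from Q; a 70° counterclockwise sweep puts V at bearing 160°, so V = Q + 4.2·(cos 160°, sin 160°) = (-41.947, -2.7635). Then |RV| = |V − R| = 42.038.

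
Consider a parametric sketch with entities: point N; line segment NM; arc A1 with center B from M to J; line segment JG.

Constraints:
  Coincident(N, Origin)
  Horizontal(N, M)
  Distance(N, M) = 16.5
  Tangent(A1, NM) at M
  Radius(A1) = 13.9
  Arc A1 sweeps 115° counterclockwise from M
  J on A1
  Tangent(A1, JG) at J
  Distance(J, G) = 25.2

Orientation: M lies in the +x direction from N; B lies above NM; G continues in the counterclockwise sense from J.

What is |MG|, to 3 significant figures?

42.7

N is at the origin; N and M share the same y with |NM| = 16.5 and M on the +x side, so M = (16.5, 0.00). Tangency of A1 to NM means the radius BM is perpendicular to NM, so B = M + (0, 13.9) = (16.5, 13.9). On A1, M sits at bearing -90° from B; a 115° counterclockwise sweep puts J at bearing 25°, so J = B + 13.9·(cos 25°, sin 25°) = (29.1, 19.8). Tangency of A1 to JG means the radius BJ is perpendicular to JG, so JG runs along (−sin 25°, cos 25°); with |JG| = 25.2, G = (18.4, 42.6). Then |MG| = |G − M| = 42.7.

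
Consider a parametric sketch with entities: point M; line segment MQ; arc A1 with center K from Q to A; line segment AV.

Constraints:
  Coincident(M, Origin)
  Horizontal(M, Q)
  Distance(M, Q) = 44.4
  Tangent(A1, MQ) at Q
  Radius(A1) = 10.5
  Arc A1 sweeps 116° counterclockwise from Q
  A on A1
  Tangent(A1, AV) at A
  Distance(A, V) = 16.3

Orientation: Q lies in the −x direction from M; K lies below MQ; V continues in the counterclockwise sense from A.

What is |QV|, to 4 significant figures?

29.84

M is at the origin; M and Q share the same y with |MQ| = 44.4 and Q on the −x side, so Q = (-44.40, 0.000). A1 meets MQ tangentially, so KQ is at right angles to MQ, so K = Q + (0, -10.5) = (-44.40, -10.50). On A1, Q sits at bearing 90° from K; a 116° counterclockwise sweep puts A at bearing 206°, so A = K + 10.5·(cos 206°, sin 206°) = (-53.84, -15.10). The tangent condition forces KA to be normal to AV, so AV runs along (−sin 206°, cos 206°); with |AV| = 16.3, V = (-46.69, -29.75). Then |QV| = |V − Q| = 29.84.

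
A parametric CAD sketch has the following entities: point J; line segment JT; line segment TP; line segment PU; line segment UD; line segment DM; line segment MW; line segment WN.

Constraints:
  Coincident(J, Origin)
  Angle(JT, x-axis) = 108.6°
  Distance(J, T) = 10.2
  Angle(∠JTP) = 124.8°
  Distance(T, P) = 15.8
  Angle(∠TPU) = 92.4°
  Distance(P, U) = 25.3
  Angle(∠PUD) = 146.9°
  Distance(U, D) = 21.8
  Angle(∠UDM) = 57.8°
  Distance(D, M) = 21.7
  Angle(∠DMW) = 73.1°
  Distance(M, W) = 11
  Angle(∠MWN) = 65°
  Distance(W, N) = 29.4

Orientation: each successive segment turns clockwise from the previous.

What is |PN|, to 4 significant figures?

53.82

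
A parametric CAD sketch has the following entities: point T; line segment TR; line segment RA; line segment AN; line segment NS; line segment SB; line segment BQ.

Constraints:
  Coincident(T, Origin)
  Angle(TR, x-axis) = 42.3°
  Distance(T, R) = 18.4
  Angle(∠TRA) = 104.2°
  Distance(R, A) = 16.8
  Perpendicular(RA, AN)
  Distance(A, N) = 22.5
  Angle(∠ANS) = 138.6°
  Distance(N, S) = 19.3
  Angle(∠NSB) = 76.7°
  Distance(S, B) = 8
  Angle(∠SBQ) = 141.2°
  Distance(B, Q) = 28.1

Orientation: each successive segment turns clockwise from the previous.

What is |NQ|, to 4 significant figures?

25.49

∠NSB = 76.7° gives SB at 91.80° from the x-axis; with |SB| = 8.0, B = (-3.685, -12.68). ∠SBQ = 141.2° gives BQ at 53.00° from the x-axis; with |BQ| = 28.1, Q = (13.23, 9.758). Then |NQ| = |Q − N| = 25.49.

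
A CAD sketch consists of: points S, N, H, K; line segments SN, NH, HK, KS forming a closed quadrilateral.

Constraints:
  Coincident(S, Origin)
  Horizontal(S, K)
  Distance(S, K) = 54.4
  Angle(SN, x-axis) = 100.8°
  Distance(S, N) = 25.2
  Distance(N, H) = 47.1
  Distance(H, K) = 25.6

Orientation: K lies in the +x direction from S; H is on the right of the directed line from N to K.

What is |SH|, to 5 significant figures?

30.710

S is at the origin; SK is horizontal with |SK| = 54.4 and K in +x, so K = (54.4, 0). SN runs at 100.8° with |SN| = 25.2, so N = (-4.7220, 24.754). H is determined by |NH| = 47.1 and |HK| = 25.6 together: it lies at the intersection of circle(N, 47.1) and circle(K, 25.6). With |NK| = 64.095, the foot of the radical line on NK is 44.241 from N and the perpendicular offset is √(47.1² − 44.241²) = 16.161. Taking the right-of-NK solution: H = (29.845, -7.2392).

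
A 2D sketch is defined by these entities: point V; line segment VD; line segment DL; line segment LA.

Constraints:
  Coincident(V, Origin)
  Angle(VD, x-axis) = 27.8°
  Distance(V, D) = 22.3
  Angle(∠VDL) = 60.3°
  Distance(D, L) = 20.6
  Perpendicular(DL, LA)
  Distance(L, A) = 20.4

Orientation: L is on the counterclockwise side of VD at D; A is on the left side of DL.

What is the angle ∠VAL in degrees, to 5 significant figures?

83.848°

V is at the origin; VD runs at 27.8° with length 22.3, so D = 22.3·(cos 27.8°, sin 27.8°) = (19.726, 10.400). ∠VDL = 60.3°, so DL runs at 27.8° + (180° − 60.3°) = 147.50° from the x-axis; with |DL| = 20.6, L = D + 20.6·(cos 147.50°, sin 147.50°) = (2.3523, 21.469). DL ⟂ LA; with |LA| = 20.4 on the left of DL, A = L + 20.4·(-0.53730, -0.84339) = (-8.6086, 4.2636). Then cos ∠VAL = AV·AL / (|AV||AL|), giving 83.848°.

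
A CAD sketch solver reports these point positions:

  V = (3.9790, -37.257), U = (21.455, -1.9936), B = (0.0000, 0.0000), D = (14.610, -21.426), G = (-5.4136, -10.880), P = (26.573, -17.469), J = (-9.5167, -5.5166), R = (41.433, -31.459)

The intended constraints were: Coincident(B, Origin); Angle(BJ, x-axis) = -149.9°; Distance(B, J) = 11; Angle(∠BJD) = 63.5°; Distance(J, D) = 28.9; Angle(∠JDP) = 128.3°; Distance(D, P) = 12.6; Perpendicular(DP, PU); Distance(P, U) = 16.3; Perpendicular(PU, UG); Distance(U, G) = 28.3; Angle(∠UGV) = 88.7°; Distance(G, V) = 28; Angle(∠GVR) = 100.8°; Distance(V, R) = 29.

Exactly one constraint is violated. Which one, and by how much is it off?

Distance(V, R) = 29 — off by 8.90.

B = (0.00, 0.00) ✓; BJ at -149.9° ✓; |BJ| = 11.00 ✓; ∠BJD = 63.50° ✓; |JD| = 28.90 ✓; ∠JDP = 128.3° ✓; |DP| = 12.60 ✓; ∠(DP, PU) = 90.00° ✓; |PU| = 16.30 ✓; ∠(PU, UG) = 90.00° ✓; |UG| = 28.30 ✓; ∠UGV = 88.70° ✓; |GV| = 28.00 ✓; ∠GVR = 100.8° ✓; |VR| = 37.90 ✗.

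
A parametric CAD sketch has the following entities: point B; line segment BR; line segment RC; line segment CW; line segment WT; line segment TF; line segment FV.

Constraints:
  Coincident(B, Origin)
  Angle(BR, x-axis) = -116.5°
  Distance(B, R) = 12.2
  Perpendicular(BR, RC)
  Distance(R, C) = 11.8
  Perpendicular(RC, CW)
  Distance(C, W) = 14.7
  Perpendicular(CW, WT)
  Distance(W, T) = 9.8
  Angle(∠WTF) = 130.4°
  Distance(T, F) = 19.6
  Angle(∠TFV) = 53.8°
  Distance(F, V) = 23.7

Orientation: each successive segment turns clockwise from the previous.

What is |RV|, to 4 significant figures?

13.08

B is at the origin; BR runs at -116.5° with length 12.2, so R = (-5.444, -10.92). The perpendicularity gives RC at right angles to BR, so RC runs at 153.5°; with |RC| = 11.8, C = (-16.00, -5.653). RC ⟂ CW, so CW runs at 63.50°; with |CW| = 14.7, W = (-9.445, 7.502). CW ⟂ WT, so WT runs at -26.50°; with |WT| = 9.8, T = (-0.6744, 3.130). ∠WTF = 130.4° gives TF at -76.10° from the x-axis; with |TF| = 19.6, F = (4.034, -15.90). ∠TFV = 53.8° gives FV at 157.7° from the x-axis; with |FV| = 23.7, V = (-17.89, -6.903). Then |RV| = |V − R| = 13.08.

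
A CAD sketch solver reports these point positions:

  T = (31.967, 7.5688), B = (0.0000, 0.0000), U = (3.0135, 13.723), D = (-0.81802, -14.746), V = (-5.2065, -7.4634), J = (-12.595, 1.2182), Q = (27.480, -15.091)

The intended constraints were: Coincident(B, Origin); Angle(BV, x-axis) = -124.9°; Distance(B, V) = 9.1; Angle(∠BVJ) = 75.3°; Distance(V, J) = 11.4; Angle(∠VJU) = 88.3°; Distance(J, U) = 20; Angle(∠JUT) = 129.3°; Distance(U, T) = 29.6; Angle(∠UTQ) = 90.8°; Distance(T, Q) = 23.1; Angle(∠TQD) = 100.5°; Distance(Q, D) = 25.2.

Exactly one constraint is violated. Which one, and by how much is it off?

Distance(Q, D) = 25.2 — off by 3.10.

B = (0.00, 0.00) ✓; BV at -124.9° ✓; |BV| = 9.100 ✓; ∠BVJ = 75.30° ✓; |VJ| = 11.40 ✓; ∠VJU = 88.30° ✓; |JU| = 20.00 ✓; ∠JUT = 129.3° ✓; |UT| = 29.60 ✓; ∠UTQ = 90.80° ✓; |TQ| = 23.10 ✓; ∠TQD = 100.5° ✓; |QD| = 28.30 ✗.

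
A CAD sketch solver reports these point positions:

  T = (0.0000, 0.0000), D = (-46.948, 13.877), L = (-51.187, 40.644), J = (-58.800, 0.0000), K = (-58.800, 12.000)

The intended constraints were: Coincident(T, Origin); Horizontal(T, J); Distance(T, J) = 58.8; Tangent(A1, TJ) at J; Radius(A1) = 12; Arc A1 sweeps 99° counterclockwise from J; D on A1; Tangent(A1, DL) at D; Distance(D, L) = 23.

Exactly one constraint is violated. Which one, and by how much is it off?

Distance(D, L) = 23 — off by 4.10.

T = (0.00, 0.00) ✓; T.y = 0.00, J.y = 0.00 ✓; |TJ| = 58.80 ✓; ∠(KJ, JT) = 90.00° ✓; |KJ| = 12.00 ✓; bearing(K→D) − bearing(K→J) = 99.00° ✓; |KD| = 12.00 ✓; ∠(KD, DL) = 90.00° ✓; |DL| = 27.10 ✗.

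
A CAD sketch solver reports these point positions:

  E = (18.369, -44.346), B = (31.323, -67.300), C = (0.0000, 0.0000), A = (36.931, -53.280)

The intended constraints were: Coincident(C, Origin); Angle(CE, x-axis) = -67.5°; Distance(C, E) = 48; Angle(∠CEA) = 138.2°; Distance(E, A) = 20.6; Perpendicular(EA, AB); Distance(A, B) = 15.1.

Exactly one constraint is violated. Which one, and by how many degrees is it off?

Perpendicular(EA, AB) — off by 3.90°.

C = (0.00, 0.00) ✓; CE at -67.50° ✓; |CE| = 48.00 ✓; ∠CEA = 138.2° ✓; |EA| = 20.60 ✓; ∠(EA, AB) = 86.10° ✗; |AB| = 15.10 ✓.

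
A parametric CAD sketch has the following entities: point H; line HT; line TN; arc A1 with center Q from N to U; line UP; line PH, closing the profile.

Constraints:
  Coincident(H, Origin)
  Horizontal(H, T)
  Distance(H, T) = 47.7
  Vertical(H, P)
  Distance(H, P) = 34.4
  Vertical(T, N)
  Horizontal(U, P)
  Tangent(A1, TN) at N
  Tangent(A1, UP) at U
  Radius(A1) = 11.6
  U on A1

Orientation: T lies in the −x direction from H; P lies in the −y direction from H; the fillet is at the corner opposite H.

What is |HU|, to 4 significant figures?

49.87

H is at the origin; H and T share the same y with |HT| = 47.7 and T on the −x side, so T = (-47.70, 0.000). H and P share the same x with |HP| = 34.4 and P on the −y side, so P = (0.000, -34.40). The virtual corner opposite H is at (-47.70, -34.40). Since A1 is tangent to TN there, QN ⟂ TN and A1 meets UP tangentially, so QU is at right angles to UP, with radius 11.6, so the center Q sits 11.6 in from both sides at Q = (-36.10, -22.80). That places the tangent points at N = (-47.70, -22.80) on TN and U = (-36.10, -34.40) on UP. Then |HU| = |U − H| = 49.87.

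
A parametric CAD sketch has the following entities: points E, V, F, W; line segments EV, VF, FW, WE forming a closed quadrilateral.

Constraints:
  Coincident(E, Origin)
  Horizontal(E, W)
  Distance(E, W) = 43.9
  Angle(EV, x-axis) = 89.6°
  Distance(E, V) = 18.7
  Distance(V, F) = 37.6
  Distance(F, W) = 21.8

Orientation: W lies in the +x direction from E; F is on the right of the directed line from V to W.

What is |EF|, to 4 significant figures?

26.44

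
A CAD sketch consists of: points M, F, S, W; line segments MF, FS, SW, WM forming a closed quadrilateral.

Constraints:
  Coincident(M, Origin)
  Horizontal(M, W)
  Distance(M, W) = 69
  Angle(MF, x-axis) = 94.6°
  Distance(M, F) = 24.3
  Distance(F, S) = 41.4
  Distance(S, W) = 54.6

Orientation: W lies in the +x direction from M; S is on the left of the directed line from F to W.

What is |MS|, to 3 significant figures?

55.3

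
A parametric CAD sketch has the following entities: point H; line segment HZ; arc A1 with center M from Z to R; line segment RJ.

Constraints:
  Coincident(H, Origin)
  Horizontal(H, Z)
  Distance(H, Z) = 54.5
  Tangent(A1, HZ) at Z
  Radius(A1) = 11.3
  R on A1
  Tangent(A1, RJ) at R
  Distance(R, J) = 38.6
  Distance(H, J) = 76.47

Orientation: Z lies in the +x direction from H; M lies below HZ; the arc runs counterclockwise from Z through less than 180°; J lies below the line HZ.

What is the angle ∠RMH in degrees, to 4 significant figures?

30.96°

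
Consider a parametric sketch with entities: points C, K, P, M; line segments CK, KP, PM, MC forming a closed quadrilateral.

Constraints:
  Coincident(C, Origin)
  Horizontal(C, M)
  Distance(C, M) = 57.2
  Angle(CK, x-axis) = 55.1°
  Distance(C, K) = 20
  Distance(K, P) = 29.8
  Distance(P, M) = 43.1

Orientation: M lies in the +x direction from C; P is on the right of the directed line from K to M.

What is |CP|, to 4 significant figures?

20.72

Checks: |KP| = 29.80 ✓; |PM| = 43.10 ✓.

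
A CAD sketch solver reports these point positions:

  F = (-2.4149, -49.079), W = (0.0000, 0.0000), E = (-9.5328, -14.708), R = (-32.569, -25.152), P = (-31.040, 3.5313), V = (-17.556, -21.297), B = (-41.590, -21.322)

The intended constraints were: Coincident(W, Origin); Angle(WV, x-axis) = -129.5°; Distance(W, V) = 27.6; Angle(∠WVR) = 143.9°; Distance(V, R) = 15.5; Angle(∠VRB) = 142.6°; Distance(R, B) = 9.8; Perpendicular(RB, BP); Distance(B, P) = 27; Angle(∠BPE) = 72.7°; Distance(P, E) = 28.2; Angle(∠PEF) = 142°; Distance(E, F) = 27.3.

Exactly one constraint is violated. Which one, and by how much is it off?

Distance(E, F) = 27.3 — off by 7.80.

W = (0.00, 0.00) ✓; WV at -129.5° ✓; |WV| = 27.60 ✓; ∠WVR = 143.9° ✓; |VR| = 15.50 ✓; ∠VRB = 142.6° ✓; |RB| = 9.800 ✓; ∠(RB, BP) = 90.00° ✓; |BP| = 27.00 ✓; ∠BPE = 72.70° ✓; |PE| = 28.20 ✓; ∠PEF = 142.0° ✓; |EF| = 35.10 ✗.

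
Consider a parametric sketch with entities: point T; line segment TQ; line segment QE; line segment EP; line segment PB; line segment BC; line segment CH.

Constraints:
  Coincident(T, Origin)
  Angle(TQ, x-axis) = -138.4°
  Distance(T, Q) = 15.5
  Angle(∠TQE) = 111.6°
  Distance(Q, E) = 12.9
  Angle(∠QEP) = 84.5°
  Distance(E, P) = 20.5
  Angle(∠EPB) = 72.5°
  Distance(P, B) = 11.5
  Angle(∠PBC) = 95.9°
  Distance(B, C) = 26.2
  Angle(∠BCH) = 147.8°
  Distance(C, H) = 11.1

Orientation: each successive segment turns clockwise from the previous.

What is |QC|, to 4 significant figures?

12.17

T is at the origin; TQ runs at -138.4° with length 15.5, so Q = (-11.59, -10.29). ∠TQE = 111.6° gives QE at 153.2° from the x-axis; with |QE| = 12.9, E = (-23.11, -4.475). ∠QEP = 84.5° gives EP at 57.70° from the x-axis; with |EP| = 20.5, P = (-12.15, 12.85). ∠EPB = 72.5° gives PB at -49.80° from the x-axis; with |PB| = 11.5, B = (-4.728, 4.070). ∠PBC = 95.9° gives BC at -133.9° from the x-axis; with |BC| = 26.2, C = (-22.90, -14.81). Then |QC| = |C − Q| = 12.17.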